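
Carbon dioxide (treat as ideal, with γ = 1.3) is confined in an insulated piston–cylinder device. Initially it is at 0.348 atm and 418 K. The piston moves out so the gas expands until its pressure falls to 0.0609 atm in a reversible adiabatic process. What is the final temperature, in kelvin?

T₂ ≈ 280 K

Adiabatic: T₂/T₁ = (P₂/P₁)^((γ−1)/γ).
T₂ = 418 × (0.0609/0.348)^(0.231) = 279.6 K.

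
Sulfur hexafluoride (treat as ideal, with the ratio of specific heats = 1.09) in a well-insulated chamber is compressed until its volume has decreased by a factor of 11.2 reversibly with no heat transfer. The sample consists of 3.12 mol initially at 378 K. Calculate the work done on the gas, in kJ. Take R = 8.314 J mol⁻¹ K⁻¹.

For a reversible adiabat TV^(γ−1) is constant, so T₂ = T₁ (V₁/V₂)^(γ−1).
T₂ = 378 × 11.2^(0.09) = 469.8 K.
Q = 0, so ΔU = W_on_gas = nCᵥΔT with Cᵥ = R/(γ−1) = 92.38 J/(mol·K).
ΔU = 3.12 × 92.38 × (469.8 − 378) = 26460 J.

W ≈ 26.5 kJ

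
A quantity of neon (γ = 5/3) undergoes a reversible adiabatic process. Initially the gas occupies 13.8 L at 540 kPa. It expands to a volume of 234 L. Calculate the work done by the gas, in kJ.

W ≈ 9.48 kJ

P₂ = P₁(V₁/V₂)^γ = 540×(13.8/234)^(5/3) = 4.825 kPa.
For a reversible adiabat, W_by_gas = (P₁V₁ − P₂V₂)/(γ−1).
W_by = (540000×0.0138 − 4825×0.234) / (2/3) = 9484 J.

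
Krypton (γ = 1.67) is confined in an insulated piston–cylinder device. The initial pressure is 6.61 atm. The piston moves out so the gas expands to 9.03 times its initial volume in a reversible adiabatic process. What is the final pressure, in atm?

P₂ ≈ 0.168 atm

Since PV^γ is constant along a reversible adiabat, P₂ = P₁ (V₁/V₂)^γ.
P₂ = 6.61 × (1/9.03)^(1.67) = 0.1676 atm.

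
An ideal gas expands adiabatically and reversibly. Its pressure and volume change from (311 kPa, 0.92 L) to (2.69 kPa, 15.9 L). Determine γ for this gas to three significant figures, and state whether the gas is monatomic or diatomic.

γ ≈ 1.67; monatomic

PV^γ = const ⇒ γ = ln(P₂/P₁) / ln(V₁/V₂).
γ = ln(2.69/311) / ln(0.92/15.9) = 1.667.
γ ≈ 1.67 is close to 5/3, so the gas is monatomic.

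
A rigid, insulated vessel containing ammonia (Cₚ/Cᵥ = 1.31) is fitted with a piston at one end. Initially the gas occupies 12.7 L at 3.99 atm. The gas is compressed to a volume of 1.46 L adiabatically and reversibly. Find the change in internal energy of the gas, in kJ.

P₂ = P₁(V₁/V₂)^γ = 3.99×(12.7/1.46)^(1.31) = 67.87 atm.
For a reversible adiabat, W_by_gas = (P₁V₁ − P₂V₂)/(γ−1).
W_by = (404300×0.0127 − 6.877×10^6×0.00146) / (0.31) = -15820 J.
Q = 0 ⇒ ΔU = −W_by = 15820 J.

ΔU ≈ 15.8 kJ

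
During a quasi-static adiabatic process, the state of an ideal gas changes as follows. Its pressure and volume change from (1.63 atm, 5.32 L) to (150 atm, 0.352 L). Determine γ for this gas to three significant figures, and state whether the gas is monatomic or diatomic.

γ ≈ 1.67; monatomic

PV^γ = const ⇒ γ = ln(P₂/P₁) / ln(V₁/V₂).
γ = ln(150/1.63) / ln(5.32/0.352) = 1.665.
γ ≈ 1.67 is close to 5/3, so the gas is monatomic.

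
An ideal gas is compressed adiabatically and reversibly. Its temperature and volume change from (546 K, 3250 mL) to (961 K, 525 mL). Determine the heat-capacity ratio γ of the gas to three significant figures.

γ ≈ 1.31

TV^(γ−1) = const ⇒ γ − 1 = ln(T₂/T₁) / ln(V₁/V₂).
γ = 1 + ln(961/546) / ln(3250/525) = 1.31.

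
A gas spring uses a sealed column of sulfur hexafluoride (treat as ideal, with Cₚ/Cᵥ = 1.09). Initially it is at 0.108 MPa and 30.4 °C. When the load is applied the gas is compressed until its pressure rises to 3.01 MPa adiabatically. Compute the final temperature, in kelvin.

Along an adiabat T P^((1−γ)/γ) is constant, so T₂ = T₁ (P₂/P₁)^((γ−1)/γ).
T₁ = 30.4 °C = 303.5 K.
T₂ = 303.5 × (3.01/0.108)^(0.0826) = 399.5 K.

T₂ ≈ 400 K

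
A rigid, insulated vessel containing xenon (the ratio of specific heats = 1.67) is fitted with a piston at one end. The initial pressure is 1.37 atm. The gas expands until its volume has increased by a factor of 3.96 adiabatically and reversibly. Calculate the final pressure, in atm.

Since PV^γ is constant along a reversible adiabat, P₂ = P₁ (V₁/V₂)^γ.
P₂ = 1.37 × (1/3.96)^(1.67) = 0.1376 atm.

P₂ ≈ 0.138 atm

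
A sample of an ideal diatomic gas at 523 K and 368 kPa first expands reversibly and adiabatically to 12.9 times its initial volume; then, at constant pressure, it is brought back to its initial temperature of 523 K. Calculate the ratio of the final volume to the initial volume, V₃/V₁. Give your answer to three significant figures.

For a diatomic ideal gas γ = 7/5.
Adiabatic step: V₂/V₁ = 12.9; T₂ = T₁·(1/12.9)^(2/5) = 188 K.
Isobaric step: V₃/V₂ = T₃/T₂ = 523/188.
V₃/V₁ = (V₂/V₁)(V₃/V₂) = 12.9 × (523/188) = 35.88.

V₃/V₁ ≈ 35.9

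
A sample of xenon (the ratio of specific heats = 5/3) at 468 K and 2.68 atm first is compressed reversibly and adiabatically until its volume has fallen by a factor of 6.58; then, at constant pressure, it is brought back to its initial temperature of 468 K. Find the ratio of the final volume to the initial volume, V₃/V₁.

Adiabatic step: V₂/V₁ = 0.152; T₂ = T₁·6.58^(2/3) = 1643 K.
Isobaric step: V₃/V₂ = T₃/T₂ = 468/1643.
V₃/V₁ = (V₂/V₁)(V₃/V₂) = 0.152 × (468/1643) = 0.04328.

V₃/V₁ ≈ 0.0433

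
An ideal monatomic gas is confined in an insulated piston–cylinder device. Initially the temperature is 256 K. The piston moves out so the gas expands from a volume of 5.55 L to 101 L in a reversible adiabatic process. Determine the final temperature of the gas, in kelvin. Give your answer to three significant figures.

T₂ ≈ 37.0 K

Adiabatic: T₁V₁^(γ−1) = T₂V₂^(γ−1) ⇒ T₂ = T₁ (V₁/V₂)^(γ−1).
For a monatomic ideal gas γ = 5/3, so γ−1 = 2/3.
T₂ = 256 × (5.55/101)^(2/3) = 37 K.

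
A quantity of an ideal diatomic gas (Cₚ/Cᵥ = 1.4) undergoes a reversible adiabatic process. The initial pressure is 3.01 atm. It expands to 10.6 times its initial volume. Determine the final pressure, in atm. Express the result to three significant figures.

Since PV^γ is constant along a reversible adiabat, P₂ = P₁ (V₁/V₂)^γ.
P₂ = 3.01 × (1/10.6)^(1.4) = 0.1104 atm.

P₂ ≈ 0.110 atm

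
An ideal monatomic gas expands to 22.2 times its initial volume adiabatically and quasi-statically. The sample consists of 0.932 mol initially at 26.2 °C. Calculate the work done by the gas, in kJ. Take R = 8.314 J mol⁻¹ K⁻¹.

W ≈ 3.04 kJ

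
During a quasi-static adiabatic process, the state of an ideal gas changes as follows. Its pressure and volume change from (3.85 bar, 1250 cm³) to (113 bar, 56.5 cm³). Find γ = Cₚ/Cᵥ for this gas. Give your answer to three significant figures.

γ ≈ 1.09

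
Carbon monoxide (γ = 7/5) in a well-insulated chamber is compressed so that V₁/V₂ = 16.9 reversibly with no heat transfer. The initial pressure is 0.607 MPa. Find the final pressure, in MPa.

P₂ ≈ 31.8 MPa

Adiabatic: P₁V₁^γ = P₂V₂^γ ⇒ P₂ = P₁ (V₁/V₂)^γ.
P₂ = 0.607 × 16.9^(7/5) = 31.79 MPa.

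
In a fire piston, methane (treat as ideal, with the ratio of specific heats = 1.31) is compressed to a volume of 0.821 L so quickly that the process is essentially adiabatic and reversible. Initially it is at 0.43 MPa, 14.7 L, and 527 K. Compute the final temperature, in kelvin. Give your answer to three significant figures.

For a reversible adiabat TV^(γ−1) is constant, so T₂ = T₁ (V₁/V₂)^(γ−1).
T₂ = 527 × (14.7/0.821)^(0.31) = 1289 K.

T₂ ≈ 1290 K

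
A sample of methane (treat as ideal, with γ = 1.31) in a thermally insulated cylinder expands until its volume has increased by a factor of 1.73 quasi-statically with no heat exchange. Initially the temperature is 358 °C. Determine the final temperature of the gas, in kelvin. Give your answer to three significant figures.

Adiabatic: T₁V₁^(γ−1) = T₂V₂^(γ−1) ⇒ T₂ = T₁ (V₁/V₂)^(γ−1).
T₁ = 358 °C = 631.1 K.
T₂ = 631.1 × (1/1.73)^(0.31) = 532.5 K.

T₂ ≈ 533 K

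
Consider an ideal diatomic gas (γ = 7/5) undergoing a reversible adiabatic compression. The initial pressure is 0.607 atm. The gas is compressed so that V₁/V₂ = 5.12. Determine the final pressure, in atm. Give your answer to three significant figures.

P₂ ≈ 5.97 atm

Since PV^γ is constant along a reversible adiabat, P₂ = P₁ (V₁/V₂)^γ.
P₂ = 0.607 × 5.12^(7/5) = 5.973 atm.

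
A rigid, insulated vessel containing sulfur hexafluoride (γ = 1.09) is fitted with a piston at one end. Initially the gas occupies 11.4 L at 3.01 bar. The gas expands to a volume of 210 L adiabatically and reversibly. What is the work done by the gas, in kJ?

W ≈ 8.79 kJ

P₂ = P₁(V₁/V₂)^γ = 3.01×(11.4/210)^(1.09) = 0.1257 bar.
For a reversible adiabat, W_by_gas = (P₁V₁ − P₂V₂)/(γ−1).
W_by = (301000×0.0114 − 12570×0.21) / (0.09) = 8794 J.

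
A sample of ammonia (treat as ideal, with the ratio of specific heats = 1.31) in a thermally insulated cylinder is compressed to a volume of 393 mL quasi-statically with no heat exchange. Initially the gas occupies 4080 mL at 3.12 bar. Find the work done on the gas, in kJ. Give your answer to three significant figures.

P₂ = P₁(V₁/V₂)^γ = 3.12×(4080/393)^(1.31) = 66.91 bar.
For a reversible adiabat, W_by_gas = (P₁V₁ − P₂V₂)/(γ−1).
W_by = (312000×0.00408 − 6.691×10^6×0.000393) / (0.31) = -4376 J.
W_on_gas = −W_by = 4376 J.

W ≈ 4.38 kJ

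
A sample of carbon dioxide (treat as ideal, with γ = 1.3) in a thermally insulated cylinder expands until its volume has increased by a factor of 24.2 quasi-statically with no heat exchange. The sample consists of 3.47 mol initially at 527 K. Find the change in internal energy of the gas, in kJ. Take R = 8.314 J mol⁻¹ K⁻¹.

Adiabatic: T₁V₁^(γ−1) = T₂V₂^(γ−1) ⇒ T₂ = T₁ (V₁/V₂)^(γ−1).
T₂ = 527 × (1/24.2)^(0.3) = 202.6 K.
Q = 0, so ΔU = W_on_gas = nCᵥΔT with Cᵥ = R/(γ−1) = 27.71 J/(mol·K).
ΔU = 3.47 × 27.71 × (202.6 − 527) = -31190 J.

ΔU ≈ -31.2 kJ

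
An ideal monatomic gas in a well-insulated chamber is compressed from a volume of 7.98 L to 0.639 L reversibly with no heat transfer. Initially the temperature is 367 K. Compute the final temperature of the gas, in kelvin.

Adiabatic: T₁V₁^(γ−1) = T₂V₂^(γ−1) ⇒ T₂ = T₁ (V₁/V₂)^(γ−1).
For a monatomic ideal gas γ = 5/3, so γ−1 = 2/3.
T₂ = 367 × (7.98/0.639)^(2/3) = 1975 K.

T₂ ≈ 1980 K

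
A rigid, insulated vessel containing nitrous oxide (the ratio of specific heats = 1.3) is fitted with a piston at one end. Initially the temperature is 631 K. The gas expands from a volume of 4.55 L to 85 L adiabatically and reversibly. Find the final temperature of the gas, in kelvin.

For a reversible adiabat TV^(γ−1) is constant, so T₂ = T₁ (V₁/V₂)^(γ−1).
T₂ = 631 × (4.55/85)^(0.3) = 262.2 K.

T₂ ≈ 262 K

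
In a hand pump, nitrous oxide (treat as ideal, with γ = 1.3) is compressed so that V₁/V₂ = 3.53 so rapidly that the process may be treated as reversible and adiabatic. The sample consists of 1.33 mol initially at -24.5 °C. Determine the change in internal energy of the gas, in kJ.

ΔU ≈ 4.22 kJ

For a reversible adiabat TV^(γ−1) is constant, so T₂ = T₁ (V₁/V₂)^(γ−1).
T₁ = -24.5 °C = 248.6 K.
T₂ = 248.6 × 3.53^(0.3) = 363 K.
Q = 0, so ΔU = W_on_gas = nCᵥΔT with Cᵥ = R/(γ−1) = 27.71 J/(mol·K).
ΔU = 1.33 × 27.71 × (363 − 248.6) = 4215 J.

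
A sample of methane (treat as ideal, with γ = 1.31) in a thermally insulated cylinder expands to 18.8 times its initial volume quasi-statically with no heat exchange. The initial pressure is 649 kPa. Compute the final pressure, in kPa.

Since PV^γ is constant along a reversible adiabat, P₂ = P₁ (V₁/V₂)^γ.
P₂ = 649 × (1/18.8)^(1.31) = 13.9 kPa.

P₂ ≈ 13.9 kPa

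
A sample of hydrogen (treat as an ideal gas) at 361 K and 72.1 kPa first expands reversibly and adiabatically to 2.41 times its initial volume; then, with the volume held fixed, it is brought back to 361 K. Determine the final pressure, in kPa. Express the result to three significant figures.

P₃ ≈ 29.9 kPa

For a diatomic ideal gas γ = 7/5.
Adiabatic step (PV^γ = const): P₂ = 72.1×(1/2.41)^(7/5) = 21.04 kPa; T₂ = 361×(1/2.41)^(2/5) = 253.9 K.
Isochoric: P₃ = P₂(T₃/T₂) = 21.04 × (361/253.9) = 29.92 kPa.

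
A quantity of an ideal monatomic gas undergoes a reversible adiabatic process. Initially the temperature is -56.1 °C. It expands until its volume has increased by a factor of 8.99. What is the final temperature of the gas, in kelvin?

T₂ ≈ 50.2 K

Adiabatic: T₁V₁^(γ−1) = T₂V₂^(γ−1) ⇒ T₂ = T₁ (V₁/V₂)^(γ−1).
For a monatomic ideal gas γ = 5/3, so γ−1 = 2/3.
T₁ = -56.1 °C = 217 K.
T₂ = 217 × (1/8.99)^(2/3) = 50.2 K.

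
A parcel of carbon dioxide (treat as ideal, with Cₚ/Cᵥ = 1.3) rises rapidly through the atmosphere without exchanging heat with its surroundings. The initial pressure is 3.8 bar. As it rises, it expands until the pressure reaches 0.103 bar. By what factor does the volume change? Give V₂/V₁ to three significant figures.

V₂/V₁ ≈ 16.0

From PV^γ = const, V₂/V₁ = (P₁/P₂)^(1/γ).
V₂/V₁ = (3.8/0.103)^(0.769) = 16.05.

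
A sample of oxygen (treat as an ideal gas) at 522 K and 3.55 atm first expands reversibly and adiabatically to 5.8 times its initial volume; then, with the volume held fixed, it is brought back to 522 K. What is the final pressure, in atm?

For a diatomic ideal gas γ = 7/5.
Adiabatic step (PV^γ = const): P₂ = 3.55×(1/5.8)^(7/5) = 0.303 atm; T₂ = 522×(1/5.8)^(2/5) = 258.4 K.
Isochoric: P₃ = P₂(T₃/T₂) = 0.303 × (522/258.4) = 0.6121 atm.

P₃ ≈ 0.612 atm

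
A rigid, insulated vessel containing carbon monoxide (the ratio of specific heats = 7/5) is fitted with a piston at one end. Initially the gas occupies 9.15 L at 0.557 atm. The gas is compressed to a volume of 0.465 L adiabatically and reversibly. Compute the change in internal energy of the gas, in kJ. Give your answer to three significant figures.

ΔU ≈ 2.96 kJ

P₂ = P₁(V₁/V₂)^γ = 0.557×(9.15/0.465)^(7/5) = 36.09 atm.
For a reversible adiabat, W_by_gas = (P₁V₁ − P₂V₂)/(γ−1).
W_by = (56440×0.00915 − 3.657×10^6×0.000465) / (2/5) = -2960 J.
Q = 0 ⇒ ΔU = −W_by = 2960 J.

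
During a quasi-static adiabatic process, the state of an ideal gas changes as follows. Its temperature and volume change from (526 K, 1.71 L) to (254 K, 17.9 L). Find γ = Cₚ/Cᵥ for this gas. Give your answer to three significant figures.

TV^(γ−1) = const ⇒ γ − 1 = ln(T₂/T₁) / ln(V₁/V₂).
γ = 1 + ln(254/526) / ln(1.71/17.9) = 1.31.

γ ≈ 1.31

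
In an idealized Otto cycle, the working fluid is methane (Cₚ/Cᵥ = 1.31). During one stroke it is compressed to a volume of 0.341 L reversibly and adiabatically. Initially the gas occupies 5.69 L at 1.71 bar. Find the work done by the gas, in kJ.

W ≈ -4.37 kJ

P₂ = P₁(V₁/V₂)^γ = 1.71×(5.69/0.341)^(1.31) = 68.28 bar.
For a reversible adiabat, W_by_gas = (P₁V₁ − P₂V₂)/(γ−1).
W_by = (171000×0.00569 − 6.828×10^6×0.000341) / (0.31) = -4372 J.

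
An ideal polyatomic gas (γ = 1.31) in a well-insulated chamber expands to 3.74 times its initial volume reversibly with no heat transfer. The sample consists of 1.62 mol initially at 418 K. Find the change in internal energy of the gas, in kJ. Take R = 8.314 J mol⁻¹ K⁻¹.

ΔU ≈ -6.10 kJ

Adiabatic: T₁V₁^(γ−1) = T₂V₂^(γ−1) ⇒ T₂ = T₁ (V₁/V₂)^(γ−1).
T₂ = 418 × (1/3.74)^(0.31) = 277.7 K.
Q = 0, so ΔU = W_on_gas = nCᵥΔT with Cᵥ = R/(γ−1) = 26.82 J/(mol·K).
ΔU = 1.62 × 26.82 × (277.7 − 418) = -6095 J.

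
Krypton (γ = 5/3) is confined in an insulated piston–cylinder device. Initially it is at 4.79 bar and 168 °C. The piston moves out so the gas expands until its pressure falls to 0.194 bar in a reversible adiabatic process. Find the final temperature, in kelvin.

T₂ ≈ 122 K

Adiabatic: T₂/T₁ = (P₂/P₁)^((γ−1)/γ).
T₁ = 168 °C = 441.1 K.
T₂ = 441.1 × (0.194/4.79)^(2/5) = 122.3 K.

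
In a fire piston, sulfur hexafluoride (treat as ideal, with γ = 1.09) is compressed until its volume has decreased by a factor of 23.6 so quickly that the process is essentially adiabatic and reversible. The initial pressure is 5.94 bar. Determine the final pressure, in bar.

P₂ ≈ 186 bar

Adiabatic: P₁V₁^γ = P₂V₂^γ ⇒ P₂ = P₁ (V₁/V₂)^γ.
P₂ = 5.94 × 23.6^(1.09) = 186.3 bar.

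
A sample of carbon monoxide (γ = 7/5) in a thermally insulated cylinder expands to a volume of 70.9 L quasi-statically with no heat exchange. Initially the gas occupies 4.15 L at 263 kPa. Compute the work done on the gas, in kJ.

W ≈ -1.85 kJ

P₂ = P₁(V₁/V₂)^γ = 263×(4.15/70.9)^(7/5) = 4.947 kPa.
For a reversible adiabat, W_by_gas = (P₁V₁ − P₂V₂)/(γ−1).
W_by = (263000×0.00415 − 4947×0.0709) / (2/5) = 1852 J.
W_on_gas = −W_by = -1852 J.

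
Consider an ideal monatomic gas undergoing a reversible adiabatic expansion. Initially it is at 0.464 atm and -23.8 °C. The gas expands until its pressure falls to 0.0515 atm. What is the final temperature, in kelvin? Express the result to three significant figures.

Along an adiabat T P^((1−γ)/γ) is constant, so T₂ = T₁ (P₂/P₁)^((γ−1)/γ).
For a monatomic ideal gas γ = 5/3, so (γ−1)/γ = 2/5.
T₁ = -23.8 °C = 249.3 K.
T₂ = 249.3 × (0.0515/0.464)^(2/5) = 103.5 K.

T₂ ≈ 103 K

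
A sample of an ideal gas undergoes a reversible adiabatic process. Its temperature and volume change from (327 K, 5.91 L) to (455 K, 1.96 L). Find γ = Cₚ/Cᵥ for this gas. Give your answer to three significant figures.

TV^(γ−1) = const ⇒ γ − 1 = ln(T₂/T₁) / ln(V₁/V₂).
γ = 1 + ln(455/327) / ln(5.91/1.96) = 1.299.

γ ≈ 1.30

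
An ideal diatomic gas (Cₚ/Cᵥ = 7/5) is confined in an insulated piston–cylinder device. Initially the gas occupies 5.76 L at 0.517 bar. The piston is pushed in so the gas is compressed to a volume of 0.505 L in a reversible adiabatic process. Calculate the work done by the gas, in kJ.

W ≈ -1.23 kJ

P₂ = P₁(V₁/V₂)^γ = 0.517×(5.76/0.505)^(7/5) = 15.61 bar.
For a reversible adiabat, W_by_gas = (P₁V₁ − P₂V₂)/(γ−1).
W_by = (51700×0.00576 − 1.561×10^6×0.000505) / (2/5) = -1227 J.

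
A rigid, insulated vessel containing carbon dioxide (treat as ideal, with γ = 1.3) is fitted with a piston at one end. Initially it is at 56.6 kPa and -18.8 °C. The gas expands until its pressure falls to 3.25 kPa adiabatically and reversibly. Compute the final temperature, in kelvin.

Along an adiabat T P^((1−γ)/γ) is constant, so T₂ = T₁ (P₂/P₁)^((γ−1)/γ).
T₁ = -18.8 °C = 254.3 K.
T₂ = 254.3 × (3.25/56.6)^(0.231) = 131.5 K.

T₂ ≈ 132 K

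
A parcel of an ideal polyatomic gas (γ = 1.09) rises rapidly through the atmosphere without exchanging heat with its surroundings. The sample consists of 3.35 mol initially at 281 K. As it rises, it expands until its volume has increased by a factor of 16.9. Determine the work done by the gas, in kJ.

For a reversible adiabat TV^(γ−1) is constant, so T₂ = T₁ (V₁/V₂)^(γ−1).
T₂ = 281 × (1/16.9)^(0.09) = 217.9 K.
Q = 0, so ΔU = W_on_gas = nCᵥΔT with Cᵥ = R/(γ−1) = 92.38 J/(mol·K).
ΔU = 3.35 × 92.38 × (217.9 − 281) = -19540 J.
Work done by the gas = −ΔU = 19540 J.

W ≈ 19.5 kJ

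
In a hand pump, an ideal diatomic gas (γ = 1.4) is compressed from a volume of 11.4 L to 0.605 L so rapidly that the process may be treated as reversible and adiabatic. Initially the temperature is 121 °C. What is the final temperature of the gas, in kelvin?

For a reversible adiabat TV^(γ−1) is constant, so T₂ = T₁ (V₁/V₂)^(γ−1).
T₁ = 121 °C = 394.1 K.
T₂ = 394.1 × (11.4/0.605)^(0.4) = 1276 K.

T₂ ≈ 1280 K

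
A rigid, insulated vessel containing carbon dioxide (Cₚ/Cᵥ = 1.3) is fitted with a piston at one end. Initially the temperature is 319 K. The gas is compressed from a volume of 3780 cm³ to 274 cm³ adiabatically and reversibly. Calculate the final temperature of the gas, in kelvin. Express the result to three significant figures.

Adiabatic: T₁V₁^(γ−1) = T₂V₂^(γ−1) ⇒ T₂ = T₁ (V₁/V₂)^(γ−1).
T₂ = 319 × (3780/274)^(0.3) = 701 K.

T₂ ≈ 701 K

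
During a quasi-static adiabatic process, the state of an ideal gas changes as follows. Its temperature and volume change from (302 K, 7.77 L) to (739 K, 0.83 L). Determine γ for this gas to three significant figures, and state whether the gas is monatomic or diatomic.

TV^(γ−1) = const ⇒ γ − 1 = ln(T₂/T₁) / ln(V₁/V₂).
γ = 1 + ln(739/302) / ln(7.77/0.83) = 1.4.
γ ≈ 1.40 is close to 7/5, so the gas is diatomic.

γ ≈ 1.40; diatomic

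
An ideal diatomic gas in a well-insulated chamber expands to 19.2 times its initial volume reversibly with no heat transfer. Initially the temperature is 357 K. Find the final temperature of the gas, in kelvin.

Adiabatic: T₁V₁^(γ−1) = T₂V₂^(γ−1) ⇒ T₂ = T₁ (V₁/V₂)^(γ−1).
For a diatomic ideal gas γ = 7/5, so γ−1 = 2/5.
T₂ = 357 × (1/19.2)^(2/5) = 109.5 K.

T₂ ≈ 109 K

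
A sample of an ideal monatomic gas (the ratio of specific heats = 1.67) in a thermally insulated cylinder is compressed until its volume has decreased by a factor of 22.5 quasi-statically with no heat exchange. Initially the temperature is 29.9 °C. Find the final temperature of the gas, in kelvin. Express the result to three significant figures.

T₂ ≈ 2440 K

Adiabatic: T₁V₁^(γ−1) = T₂V₂^(γ−1) ⇒ T₂ = T₁ (V₁/V₂)^(γ−1).
T₁ = 29.9 °C = 303 K.
T₂ = 303 × 22.5^(0.67) = 2440 K.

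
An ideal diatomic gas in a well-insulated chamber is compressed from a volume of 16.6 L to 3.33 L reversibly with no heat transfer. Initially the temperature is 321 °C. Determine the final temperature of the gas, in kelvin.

Adiabatic: T₁V₁^(γ−1) = T₂V₂^(γ−1) ⇒ T₂ = T₁ (V₁/V₂)^(γ−1).
For a diatomic ideal gas γ = 7/5, so γ−1 = 2/5.
T₁ = 321 °C = 594.1 K.
T₂ = 594.1 × (16.6/3.33)^(2/5) = 1130 K.

T₂ ≈ 1130 K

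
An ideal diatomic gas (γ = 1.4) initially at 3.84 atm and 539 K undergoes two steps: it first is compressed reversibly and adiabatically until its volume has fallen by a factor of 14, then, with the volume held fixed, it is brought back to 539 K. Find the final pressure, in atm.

P₃ ≈ 53.8 atm

Adiabatic step (PV^γ = const): P₂ = 3.84×14^(1.4) = 154.5 atm; T₂ = 539×14^(0.4) = 1549 K.
Isochoric: P₃ = P₂(T₃/T₂) = 154.5 × (539/1549) = 53.76 atm.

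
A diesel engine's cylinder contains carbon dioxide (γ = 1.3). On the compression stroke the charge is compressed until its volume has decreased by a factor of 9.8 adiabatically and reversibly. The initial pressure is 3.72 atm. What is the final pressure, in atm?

P₂ ≈ 72.3 atm

Adiabatic: P₁V₁^γ = P₂V₂^γ ⇒ P₂ = P₁ (V₁/V₂)^γ.
P₂ = 3.72 × 9.8^(1.3) = 72.3 atm.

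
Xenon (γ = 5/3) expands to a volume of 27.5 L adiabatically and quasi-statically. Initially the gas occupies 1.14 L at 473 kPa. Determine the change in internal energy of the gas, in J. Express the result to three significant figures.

ΔU ≈ -712 J

P₂ = P₁(V₁/V₂)^γ = 473×(1.14/27.5)^(5/3) = 2.349 kPa.
For a reversible adiabat, W_by_gas = (P₁V₁ − P₂V₂)/(γ−1).
W_by = (473000×0.00114 − 2349×0.0275) / (2/3) = 711.9 J.
Q = 0 ⇒ ΔU = −W_by = -711.9 J.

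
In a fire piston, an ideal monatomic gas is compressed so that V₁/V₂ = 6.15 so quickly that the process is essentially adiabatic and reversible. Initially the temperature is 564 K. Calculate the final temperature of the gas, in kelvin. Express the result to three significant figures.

T₂ ≈ 1890 K

Adiabatic: T₁V₁^(γ−1) = T₂V₂^(γ−1) ⇒ T₂ = T₁ (V₁/V₂)^(γ−1).
For a monatomic ideal gas γ = 5/3, so γ−1 = 2/3.
T₂ = 564 × 6.15^(2/3) = 1893 K.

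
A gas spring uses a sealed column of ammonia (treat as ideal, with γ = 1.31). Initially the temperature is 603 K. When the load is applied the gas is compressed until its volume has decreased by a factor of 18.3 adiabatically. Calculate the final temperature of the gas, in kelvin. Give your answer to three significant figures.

T₂ ≈ 1480 K

Adiabatic: T₁V₁^(γ−1) = T₂V₂^(γ−1) ⇒ T₂ = T₁ (V₁/V₂)^(γ−1).
T₂ = 603 × 18.3^(0.31) = 1485 K.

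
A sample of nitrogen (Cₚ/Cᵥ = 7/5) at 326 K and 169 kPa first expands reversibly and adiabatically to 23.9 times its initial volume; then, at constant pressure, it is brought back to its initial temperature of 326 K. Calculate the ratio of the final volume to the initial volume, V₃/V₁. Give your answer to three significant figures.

V₃/V₁ ≈ 85.1

Adiabatic step: V₂/V₁ = 23.9; T₂ = T₁·(1/23.9)^(2/5) = 91.59 K.
Isobaric step: V₃/V₂ = T₃/T₂ = 326/91.59.
V₃/V₁ = (V₂/V₁)(V₃/V₂) = 23.9 × (326/91.59) = 85.07.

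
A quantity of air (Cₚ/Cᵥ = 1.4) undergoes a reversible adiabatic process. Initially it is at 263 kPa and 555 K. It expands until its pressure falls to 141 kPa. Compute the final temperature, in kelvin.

T₂ ≈ 464 K

Along an adiabat T P^((1−γ)/γ) is constant, so T₂ = T₁ (P₂/P₁)^((γ−1)/γ).
T₂ = 555 × (141/263)^(0.286) = 464.5 K.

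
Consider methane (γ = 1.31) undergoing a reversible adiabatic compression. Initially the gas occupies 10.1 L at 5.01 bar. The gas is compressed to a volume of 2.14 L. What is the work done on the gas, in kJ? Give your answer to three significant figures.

P₂ = P₁(V₁/V₂)^γ = 5.01×(10.1/2.14)^(1.31) = 38.25 bar.
For a reversible adiabat, W_by_gas = (P₁V₁ − P₂V₂)/(γ−1).
W_by = (501000×0.0101 − 3.825×10^6×0.00214) / (0.31) = -10080 J.
W_on_gas = −W_by = 10080 J.

W ≈ 10.1 kJ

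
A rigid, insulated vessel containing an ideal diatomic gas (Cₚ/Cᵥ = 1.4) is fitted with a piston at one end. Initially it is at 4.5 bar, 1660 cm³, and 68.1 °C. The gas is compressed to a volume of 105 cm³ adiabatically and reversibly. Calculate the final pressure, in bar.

P₂ ≈ 215 bar

Since PV^γ is constant along a reversible adiabat, P₂ = P₁ (V₁/V₂)^γ.
P₂ = 4.5 × (1660/105)^(1.4) = 214.6 bar.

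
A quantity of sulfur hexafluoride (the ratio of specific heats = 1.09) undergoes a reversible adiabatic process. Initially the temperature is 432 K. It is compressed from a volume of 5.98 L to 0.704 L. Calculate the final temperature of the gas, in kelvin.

T₂ ≈ 524 K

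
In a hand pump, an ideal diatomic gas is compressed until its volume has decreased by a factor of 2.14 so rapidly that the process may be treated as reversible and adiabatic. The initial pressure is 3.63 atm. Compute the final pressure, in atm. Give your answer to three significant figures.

P₂ ≈ 10.5 atm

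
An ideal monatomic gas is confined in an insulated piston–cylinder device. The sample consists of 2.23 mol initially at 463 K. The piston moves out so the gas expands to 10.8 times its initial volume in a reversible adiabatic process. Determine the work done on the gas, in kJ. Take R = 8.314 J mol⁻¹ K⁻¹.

W ≈ -10.2 kJ

Adiabatic: T₁V₁^(γ−1) = T₂V₂^(γ−1) ⇒ T₂ = T₁ (V₁/V₂)^(γ−1).
γ = 5/3 for a monatomic ideal gas, so γ−1 = 2/3.
T₂ = 463 × (1/10.8)^(2/3) = 94.76 K.
Q = 0, so ΔU = W_on_gas = nCᵥΔT with Cᵥ = R/(γ−1) = 12.47 J/(mol·K).
ΔU = 2.23 × 12.47 × (94.76 − 463) = -10240 J.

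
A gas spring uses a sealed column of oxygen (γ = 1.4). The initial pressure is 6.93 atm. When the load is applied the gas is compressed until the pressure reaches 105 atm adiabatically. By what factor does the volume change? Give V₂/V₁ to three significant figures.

From PV^γ = const, V₂/V₁ = (P₁/P₂)^(1/γ).
V₂/V₁ = (6.93/105)^(0.714) = 0.1435.

V₂/V₁ ≈ 0.143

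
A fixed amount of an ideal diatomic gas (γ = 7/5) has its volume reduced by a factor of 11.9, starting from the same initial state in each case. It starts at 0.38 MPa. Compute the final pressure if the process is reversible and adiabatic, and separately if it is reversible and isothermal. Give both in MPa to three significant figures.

adiabatic: 12.2 MPa; isothermal: 4.52 MPa

Isothermal: P₂ = P₁(V₁/V₂) = 0.38×11.9 = 4.522 MPa.
Adiabatic: P₂ = P₁(V₁/V₂)^γ = 0.38×11.9^(7/5) = 12.18 MPa.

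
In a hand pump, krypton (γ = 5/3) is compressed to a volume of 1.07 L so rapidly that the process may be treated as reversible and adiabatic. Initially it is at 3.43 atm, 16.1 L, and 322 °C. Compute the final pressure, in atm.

Since PV^γ is constant along a reversible adiabat, P₂ = P₁ (V₁/V₂)^γ.
P₂ = 3.43 × (16.1/1.07)^(5/3) = 314.6 atm.

P₂ ≈ 315 atm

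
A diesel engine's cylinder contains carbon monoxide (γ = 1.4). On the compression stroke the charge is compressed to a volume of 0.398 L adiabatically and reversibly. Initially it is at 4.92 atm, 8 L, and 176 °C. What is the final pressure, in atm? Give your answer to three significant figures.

Adiabatic: P₁V₁^γ = P₂V₂^γ ⇒ P₂ = P₁ (V₁/V₂)^γ.
P₂ = 4.92 × (8/0.398)^(1.4) = 328.4 atm.

P₂ ≈ 328 atm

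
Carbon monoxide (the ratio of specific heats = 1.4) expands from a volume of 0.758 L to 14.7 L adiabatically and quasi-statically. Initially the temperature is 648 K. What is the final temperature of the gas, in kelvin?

Adiabatic: T₁V₁^(γ−1) = T₂V₂^(γ−1) ⇒ T₂ = T₁ (V₁/V₂)^(γ−1).
T₂ = 648 × (0.758/14.7)^(0.4) = 197.9 K.

T₂ ≈ 198 K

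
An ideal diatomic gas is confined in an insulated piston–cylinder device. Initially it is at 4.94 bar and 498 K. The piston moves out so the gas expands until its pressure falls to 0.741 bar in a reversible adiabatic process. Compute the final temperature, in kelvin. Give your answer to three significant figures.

Along an adiabat T P^((1−γ)/γ) is constant, so T₂ = T₁ (P₂/P₁)^((γ−1)/γ).
For a diatomic ideal gas γ = 7/5, so (γ−1)/γ = 2/7.
T₂ = 498 × (0.741/4.94)^(2/7) = 289.6 K.

T₂ ≈ 290 K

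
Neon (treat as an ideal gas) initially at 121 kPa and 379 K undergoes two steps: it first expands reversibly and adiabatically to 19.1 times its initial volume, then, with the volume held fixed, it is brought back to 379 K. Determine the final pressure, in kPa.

P₃ ≈ 6.34 kPa

For a monatomic ideal gas γ = 5/3.
Adiabatic step (PV^γ = const): P₂ = 121×(1/19.1)^(5/3) = 0.8866 kPa; T₂ = 379×(1/19.1)^(2/3) = 53.04 K.
Isochoric: P₃ = P₂(T₃/T₂) = 0.8866 × (379/53.04) = 6.335 kPa.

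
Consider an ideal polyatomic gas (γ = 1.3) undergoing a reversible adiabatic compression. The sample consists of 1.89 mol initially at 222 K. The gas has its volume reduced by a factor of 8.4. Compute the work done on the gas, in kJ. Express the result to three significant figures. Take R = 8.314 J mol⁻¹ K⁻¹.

Adiabatic: T₁V₁^(γ−1) = T₂V₂^(γ−1) ⇒ T₂ = T₁ (V₁/V₂)^(γ−1).
T₂ = 222 × 8.4^(0.3) = 420.4 K.
Q = 0, so ΔU = W_on_gas = nCᵥΔT with Cᵥ = R/(γ−1) = 27.71 J/(mol·K).
ΔU = 1.89 × 27.71 × (420.4 − 222) = 10390 J.

W ≈ 10.4 kJ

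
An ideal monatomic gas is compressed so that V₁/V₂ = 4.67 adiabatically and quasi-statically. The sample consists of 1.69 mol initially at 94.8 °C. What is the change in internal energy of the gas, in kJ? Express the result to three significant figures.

For a reversible adiabat TV^(γ−1) is constant, so T₂ = T₁ (V₁/V₂)^(γ−1).
γ = 5/3 for a monatomic ideal gas, so γ−1 = 2/3.
T₁ = 94.8 °C = 367.9 K.
T₂ = 367.9 × 4.67^(2/3) = 1028 K.
Q = 0, so ΔU = W_on_gas = nCᵥΔT with Cᵥ = R/(γ−1) = 12.47 J/(mol·K).
ΔU = 1.69 × 12.47 × (1028 − 367.9) = 13910 J.

ΔU ≈ 13.9 kJ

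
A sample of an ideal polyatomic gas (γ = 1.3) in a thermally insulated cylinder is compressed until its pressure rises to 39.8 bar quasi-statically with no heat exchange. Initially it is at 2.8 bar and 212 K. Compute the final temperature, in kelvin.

Along an adiabat T P^((1−γ)/γ) is constant, so T₂ = T₁ (P₂/P₁)^((γ−1)/γ).
T₂ = 212 × (39.8/2.8)^(0.231) = 391.2 K.

T₂ ≈ 391 K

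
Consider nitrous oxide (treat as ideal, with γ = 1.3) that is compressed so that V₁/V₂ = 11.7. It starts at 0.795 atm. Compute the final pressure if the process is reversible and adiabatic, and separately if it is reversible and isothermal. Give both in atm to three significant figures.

adiabatic: 19.5 atm; isothermal: 9.30 atm

Isothermal: P₂ = P₁(V₁/V₂) = 0.795×11.7 = 9.302 atm.
Adiabatic: P₂ = P₁(V₁/V₂)^γ = 0.795×11.7^(1.3) = 19.45 atm.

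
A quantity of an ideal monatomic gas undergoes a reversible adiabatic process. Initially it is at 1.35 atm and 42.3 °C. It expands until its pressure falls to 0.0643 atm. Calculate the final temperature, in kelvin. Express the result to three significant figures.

Adiabatic: T₂/T₁ = (P₂/P₁)^((γ−1)/γ).
For a monatomic ideal gas γ = 5/3, so (γ−1)/γ = 2/5.
T₁ = 42.3 °C = 315.4 K.
T₂ = 315.4 × (0.0643/1.35)^(2/5) = 93.34 K.

T₂ ≈ 93.3 K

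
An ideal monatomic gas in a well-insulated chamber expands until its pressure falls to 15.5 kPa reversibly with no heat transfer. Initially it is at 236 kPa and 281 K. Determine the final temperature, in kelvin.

Along an adiabat T P^((1−γ)/γ) is constant, so T₂ = T₁ (P₂/P₁)^((γ−1)/γ).
For a monatomic ideal gas γ = 5/3, so (γ−1)/γ = 2/5.
T₂ = 281 × (15.5/236)^(2/5) = 94.55 K.

T₂ ≈ 94.6 K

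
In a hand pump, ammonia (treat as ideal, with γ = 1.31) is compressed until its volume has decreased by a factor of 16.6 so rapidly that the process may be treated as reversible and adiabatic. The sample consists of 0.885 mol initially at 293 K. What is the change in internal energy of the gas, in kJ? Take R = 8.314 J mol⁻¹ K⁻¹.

ΔU ≈ 9.66 kJ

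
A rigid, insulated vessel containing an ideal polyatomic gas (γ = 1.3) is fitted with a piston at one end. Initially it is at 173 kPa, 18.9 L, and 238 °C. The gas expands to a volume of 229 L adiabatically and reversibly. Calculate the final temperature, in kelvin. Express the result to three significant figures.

T₂ ≈ 242 K

Adiabatic: T₁V₁^(γ−1) = T₂V₂^(γ−1) ⇒ T₂ = T₁ (V₁/V₂)^(γ−1).
T₁ = 238 °C = 511.1 K.
T₂ = 511.1 × (18.9/229)^(0.3) = 241.8 K.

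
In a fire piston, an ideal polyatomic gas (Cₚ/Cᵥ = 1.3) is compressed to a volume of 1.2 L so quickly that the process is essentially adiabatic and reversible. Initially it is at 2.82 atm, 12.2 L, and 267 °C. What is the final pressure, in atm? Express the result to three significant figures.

P₂ ≈ 57.5 atm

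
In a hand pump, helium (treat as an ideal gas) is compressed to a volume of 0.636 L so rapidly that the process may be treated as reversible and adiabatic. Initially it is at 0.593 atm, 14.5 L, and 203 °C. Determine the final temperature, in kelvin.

T₂ ≈ 3830 K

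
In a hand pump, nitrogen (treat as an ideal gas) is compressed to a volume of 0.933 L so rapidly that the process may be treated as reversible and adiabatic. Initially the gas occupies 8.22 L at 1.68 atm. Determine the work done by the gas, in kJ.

γ = 7/5 for a diatomic ideal gas.
P₂ = P₁(V₁/V₂)^γ = 1.68×(8.22/0.933)^(7/5) = 35.34 atm.
For a reversible adiabat, W_by_gas = (P₁V₁ − P₂V₂)/(γ−1).
W_by = (170200×0.00822 − 3.581×10^6×0.000933) / (2/5) = -4855 J.

W ≈ -4.85 kJ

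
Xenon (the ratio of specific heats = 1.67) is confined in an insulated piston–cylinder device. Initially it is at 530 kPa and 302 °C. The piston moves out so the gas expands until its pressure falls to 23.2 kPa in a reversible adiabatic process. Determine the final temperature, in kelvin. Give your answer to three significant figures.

T₂ ≈ 164 K

Along an adiabat T P^((1−γ)/γ) is constant, so T₂ = T₁ (P₂/P₁)^((γ−1)/γ).
T₁ = 302 °C = 575.1 K.
T₂ = 575.1 × (23.2/530)^(0.401) = 163.9 K.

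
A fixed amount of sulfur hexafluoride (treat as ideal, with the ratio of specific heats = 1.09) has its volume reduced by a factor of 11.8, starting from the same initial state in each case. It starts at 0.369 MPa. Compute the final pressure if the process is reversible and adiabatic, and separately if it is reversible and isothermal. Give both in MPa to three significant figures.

Isothermal: P₂ = P₁(V₁/V₂) = 0.369×11.8 = 4.354 MPa.
Adiabatic: P₂ = P₁(V₁/V₂)^γ = 0.369×11.8^(1.09) = 5.437 MPa.

adiabatic: 5.44 MPa; isothermal: 4.35 MPa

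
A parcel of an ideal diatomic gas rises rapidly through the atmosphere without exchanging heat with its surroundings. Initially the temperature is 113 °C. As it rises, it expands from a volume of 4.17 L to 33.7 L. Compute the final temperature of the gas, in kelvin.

T₂ ≈ 167 K

For a reversible adiabat TV^(γ−1) is constant, so T₂ = T₁ (V₁/V₂)^(γ−1).
For a diatomic ideal gas γ = 7/5, so γ−1 = 2/5.
T₁ = 113 °C = 386.1 K.
T₂ = 386.1 × (4.17/33.7)^(2/5) = 167.4 K.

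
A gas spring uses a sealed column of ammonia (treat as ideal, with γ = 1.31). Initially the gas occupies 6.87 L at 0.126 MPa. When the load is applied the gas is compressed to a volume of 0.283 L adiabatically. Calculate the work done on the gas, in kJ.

P₂ = P₁(V₁/V₂)^γ = 0.126×(6.87/0.283)^(1.31) = 8.221 MPa.
For a reversible adiabat, W_by_gas = (P₁V₁ − P₂V₂)/(γ−1).
W_by = (126000×0.00687 − 8.221×10^6×0.000283) / (0.31) = -4713 J.
W_on_gas = −W_by = 4713 J.

W ≈ 4.71 kJ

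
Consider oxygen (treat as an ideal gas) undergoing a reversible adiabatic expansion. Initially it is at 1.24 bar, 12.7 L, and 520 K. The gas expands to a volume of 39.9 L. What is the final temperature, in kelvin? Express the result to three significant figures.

T₂ ≈ 329 K

Adiabatic: T₁V₁^(γ−1) = T₂V₂^(γ−1) ⇒ T₂ = T₁ (V₁/V₂)^(γ−1).
γ = 7/5 for a diatomic ideal gas.
T₂ = 520 × (12.7/39.9)^(2/5) = 329 K.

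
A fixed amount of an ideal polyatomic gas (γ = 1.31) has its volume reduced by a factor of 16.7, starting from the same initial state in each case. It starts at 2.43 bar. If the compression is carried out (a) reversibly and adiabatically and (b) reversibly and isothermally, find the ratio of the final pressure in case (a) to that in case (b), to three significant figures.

P_adiabatic / P_isothermal ≈ 2.39

Isothermal: P_b = P₁(V₁/V₂) = 2.43×16.7.
Adiabatic: P_a = P₁(V₁/V₂)^γ = 2.43×16.7^(1.31).
P_a/P_b = (V₁/V₂)^(γ−1) = 16.7^(0.31) = 2.394.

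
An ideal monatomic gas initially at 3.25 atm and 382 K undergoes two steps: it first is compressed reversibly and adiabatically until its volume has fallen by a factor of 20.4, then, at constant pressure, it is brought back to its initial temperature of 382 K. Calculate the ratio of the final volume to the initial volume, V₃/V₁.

V₃/V₁ ≈ 0.00657

For a monatomic ideal gas γ = 5/3.
Adiabatic step: V₂/V₁ = 0.04902; T₂ = T₁·20.4^(2/3) = 2852 K.
Isobaric step: V₃/V₂ = T₃/T₂ = 382/2852.
V₃/V₁ = (V₂/V₁)(V₃/V₂) = 0.04902 × (382/2852) = 0.006566.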